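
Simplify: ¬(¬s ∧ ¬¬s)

True

¬(¬s ∧ ¬¬s)
= s ∨ ¬s
= True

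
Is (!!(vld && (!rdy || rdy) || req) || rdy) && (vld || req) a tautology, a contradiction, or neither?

(!!(vld && (!rdy || rdy) || req) || rdy) && (vld || req)
= (!!(vld || req) || rdy) && (vld || req)   — complement / identity
= (vld || req || rdy) && (vld || req)   — double negation
= vld || req   — absorption
This depends on req, vld, so it is not a constant.

neither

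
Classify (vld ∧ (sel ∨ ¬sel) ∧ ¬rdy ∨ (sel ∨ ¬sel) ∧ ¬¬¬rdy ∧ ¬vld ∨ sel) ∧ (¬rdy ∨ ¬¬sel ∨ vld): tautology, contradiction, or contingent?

(vld ∧ (sel ∨ ¬sel) ∧ ¬rdy ∨ (sel ∨ ¬sel) ∧ ¬¬¬rdy ∧ ¬vld ∨ sel) ∧ (¬rdy ∨ ¬¬sel ∨ vld)
= (vld ∧ (sel ∨ ¬sel) ∧ ¬rdy ∨ (sel ∨ ¬sel) ∧ ¬rdy ∧ ¬vld ∨ sel) ∧ (¬rdy ∨ ¬¬sel ∨ vld)   — double negation
= ((sel ∨ ¬sel) ∧ ¬rdy ∨ sel) ∧ (¬rdy ∨ ¬¬sel ∨ vld)   — distribution
= ((sel ∨ ¬sel) ∧ ¬rdy ∨ sel) ∧ (¬rdy ∨ sel ∨ vld)   — double negation
= (¬rdy ∨ sel) ∧ (¬rdy ∨ sel ∨ vld)   — complement / identity
= ¬rdy ∨ sel   — absorption
This depends on rdy, sel, so it is not a constant.

contingent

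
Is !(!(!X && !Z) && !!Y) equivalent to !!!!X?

No

E1: !(!(!X && !Z) && !!Y)
    = !X && !Z || !Y   — De Morgan
E2: !!!!X
    = !!X   — double negation
    = X   — double negation
These differ: at X=0, Y=0, Z=0, E1 = 1 but E2 = 0.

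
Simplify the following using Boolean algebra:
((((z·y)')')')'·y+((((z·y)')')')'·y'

z·y

((((z·y)')')')'·y+((((z·y)')')')'·y'
= ((((z·y)')')')'   [distribution]
= ((z·y)')'   [double negation]
= z·y   [double negation]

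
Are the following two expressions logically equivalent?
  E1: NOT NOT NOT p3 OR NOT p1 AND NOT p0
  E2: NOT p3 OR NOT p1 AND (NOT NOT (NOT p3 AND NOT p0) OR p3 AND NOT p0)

E1: NOT NOT NOT p3 OR NOT p1 AND NOT p0
    = NOT p3 OR NOT p1 AND NOT p0
E2: NOT p3 OR NOT p1 AND (NOT NOT (NOT p3 AND NOT p0) OR p3 AND NOT p0)
    = NOT p3 OR NOT p1 AND (NOT p3 AND NOT p0 OR p3 AND NOT p0)
    = NOT p3 OR NOT p1 AND NOT p0
Both reduce to NOT p3 OR NOT p1 AND NOT p0, so they are equivalent.

Yes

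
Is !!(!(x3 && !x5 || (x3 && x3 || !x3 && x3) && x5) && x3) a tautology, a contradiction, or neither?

!!(!(x3 && !x5 || (x3 && x3 || !x3 && x3) && x5) && x3)
= !!(!(x3 && !x5 || x3 && x5) && x3)   (distribution)
= !!(!x3 && x3)   (distribution)
= !x3 && x3   (double negation)
= false   (complement)

contradiction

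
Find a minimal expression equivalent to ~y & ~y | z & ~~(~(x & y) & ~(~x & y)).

~y & ~y | z & ~~(~(x & y) & ~(~x & y))
= ~y & ~y | z & ~(x & y | ~x & y)
= ~y & ~y | z & ~y
= ~y & (~y | z)
= ~y

~y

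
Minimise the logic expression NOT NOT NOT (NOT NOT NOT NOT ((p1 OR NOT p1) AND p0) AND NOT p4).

NOT NOT NOT (NOT NOT NOT NOT ((p1 OR NOT p1) AND p0) AND NOT p4)
= NOT (NOT NOT NOT NOT ((p1 OR NOT p1) AND p0) AND NOT p4)   [double negation]
= NOT (NOT NOT NOT NOT p0 AND NOT p4)   [complement / identity]
= NOT NOT NOT p0 OR p4   [De Morgan]
= NOT p0 OR p4   [double negation]

NOT p0 OR p4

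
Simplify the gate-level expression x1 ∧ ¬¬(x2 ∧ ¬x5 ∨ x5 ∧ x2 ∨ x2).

x1 ∧ ¬¬(x2 ∧ ¬x5 ∨ x5 ∧ x2 ∨ x2)
= x1 ∧ ¬¬(x2 ∨ x2)   [distribution]
= x1 ∧ ¬¬x2   [idempotence]
= x1 ∧ x2   [double negation]

x1 ∧ x2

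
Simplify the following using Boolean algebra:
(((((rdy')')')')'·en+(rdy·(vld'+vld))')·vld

rdy'·vld

(((((rdy')')')')'·en+(rdy·(vld'+vld))')·vld
= (((((rdy')')')')'·en+rdy')·vld
= (((rdy')')'·en+rdy')·vld
= (rdy'·en+rdy')·vld
= rdy'·vld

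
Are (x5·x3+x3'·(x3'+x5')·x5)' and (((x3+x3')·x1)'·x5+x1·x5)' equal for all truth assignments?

E1: (x5·x3+x3'·(x3'+x5')·x5)'
    = (x5·x3+x3'·x5)'   [absorption]
    = x5'   [distribution]
E2: (((x3+x3')·x1)'·x5+x1·x5)'
    = (x1'·x5+x1·x5)'   [complement / identity]
    = x5'   [distribution]
Both reduce to x5', so they are equivalent.

Yes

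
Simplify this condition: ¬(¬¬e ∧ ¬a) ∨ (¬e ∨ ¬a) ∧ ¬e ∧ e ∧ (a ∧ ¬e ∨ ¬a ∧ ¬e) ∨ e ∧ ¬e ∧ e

¬(¬¬e ∧ ¬a) ∨ (¬e ∨ ¬a) ∧ ¬e ∧ e ∧ (a ∧ ¬e ∨ ¬a ∧ ¬e) ∨ e ∧ ¬e ∧ e
= ¬(¬¬e ∧ ¬a) ∨ (¬e ∨ ¬a) ∧ ¬e ∧ e ∧ ¬e ∨ e ∧ ¬e ∧ e
= ¬(¬¬e ∧ ¬a) ∨ ¬e ∧ e ∧ ¬e ∨ e ∧ ¬e ∧ e
= ¬(¬¬e ∧ ¬a) ∨ e ∧ ¬e
= ¬e ∨ a ∨ e ∧ ¬e
= ¬e ∨ a

¬e ∨ a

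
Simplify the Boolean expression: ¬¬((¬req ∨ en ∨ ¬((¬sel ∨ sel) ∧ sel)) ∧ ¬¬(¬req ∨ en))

¬¬((¬req ∨ en ∨ ¬((¬sel ∨ sel) ∧ sel)) ∧ ¬¬(¬req ∨ en))
= (¬req ∨ en ∨ ¬((¬sel ∨ sel) ∧ sel)) ∧ ¬¬(¬req ∨ en)   [double negation]
= (¬req ∨ en ∨ ¬((¬sel ∨ sel) ∧ sel)) ∧ (¬req ∨ en)   [double negation]
= (¬req ∨ en ∨ ¬sel) ∧ (¬req ∨ en)   [complement / identity]
= ¬req ∨ en   [absorption]

¬req ∨ en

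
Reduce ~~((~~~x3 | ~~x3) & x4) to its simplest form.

~~((~~~x3 | ~~x3) & x4)
= ~~((~x3 | ~~x3) & x4)   [double negation]
= ~~((~x3 | x3) & x4)   [double negation]
= ~~x4   [complement / identity]
= x4   [double negation]

x4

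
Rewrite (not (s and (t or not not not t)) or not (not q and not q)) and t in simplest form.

(not s or q) and t

(not (s and (t or not not not t)) or not (not q and not q)) and t
= (not (s and (t or not t)) or not (not q and not q)) and t   [double negation]
= (not (s and (t or not t)) or not not q) and t   [idempotence]
= (not (s and (t or not t)) or q) and t   [double negation]
= (not s or q) and t   [complement / identity]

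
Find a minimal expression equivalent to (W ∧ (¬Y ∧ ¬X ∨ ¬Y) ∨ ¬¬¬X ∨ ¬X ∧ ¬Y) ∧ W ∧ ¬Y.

(W ∧ (¬Y ∧ ¬X ∨ ¬Y) ∨ ¬¬¬X ∨ ¬X ∧ ¬Y) ∧ W ∧ ¬Y
= (W ∧ (¬Y ∧ ¬X ∨ ¬Y) ∨ ¬X ∨ ¬X ∧ ¬Y) ∧ W ∧ ¬Y
= (W ∧ (¬Y ∧ ¬X ∨ ¬Y) ∨ ¬X) ∧ W ∧ ¬Y
= (W ∧ ¬Y ∨ ¬X) ∧ W ∧ ¬Y
= W ∧ ¬Y

W ∧ ¬Y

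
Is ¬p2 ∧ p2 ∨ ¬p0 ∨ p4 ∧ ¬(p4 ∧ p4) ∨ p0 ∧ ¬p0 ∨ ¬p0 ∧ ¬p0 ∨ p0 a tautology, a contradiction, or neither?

tautology

¬p2 ∧ p2 ∨ ¬p0 ∨ p4 ∧ ¬(p4 ∧ p4) ∨ p0 ∧ ¬p0 ∨ ¬p0 ∧ ¬p0 ∨ p0
= ¬p2 ∧ p2 ∨ ¬p0 ∨ p4 ∧ ¬(p4 ∧ p4) ∨ ¬p0 ∨ p0
= ¬p2 ∧ p2 ∨ ¬p0 ∨ p4 ∧ ¬p4 ∨ ¬p0 ∨ p0
= ¬p2 ∧ p2 ∨ ¬p0 ∨ ¬p0 ∨ p0
= ¬p0 ∨ ¬p0 ∨ p0
= ¬p0 ∨ p0
= True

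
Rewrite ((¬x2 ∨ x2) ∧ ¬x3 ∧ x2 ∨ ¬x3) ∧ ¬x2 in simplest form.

((¬x2 ∨ x2) ∧ ¬x3 ∧ x2 ∨ ¬x3) ∧ ¬x2
= (¬x3 ∧ x2 ∨ ¬x3) ∧ ¬x2
= ¬x3 ∧ ¬x2

¬x3 ∧ ¬x2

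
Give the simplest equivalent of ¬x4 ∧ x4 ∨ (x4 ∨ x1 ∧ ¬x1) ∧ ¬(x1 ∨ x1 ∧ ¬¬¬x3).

x4 ∧ ¬x1

¬x4 ∧ x4 ∨ (x4 ∨ x1 ∧ ¬x1) ∧ ¬(x1 ∨ x1 ∧ ¬¬¬x3)
= ¬x4 ∧ x4 ∨ (x4 ∨ x1 ∧ ¬x1) ∧ ¬(x1 ∨ x1 ∧ ¬x3)   (double negation)
= ¬x4 ∧ x4 ∨ x4 ∧ ¬(x1 ∨ x1 ∧ ¬x3)   (complement / identity)
= ¬x4 ∧ x4 ∨ x4 ∧ ¬x1   (absorption)
= x4 ∧ ¬x1   (complement / identity)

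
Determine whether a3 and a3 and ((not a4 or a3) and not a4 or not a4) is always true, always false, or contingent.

contingent

a3 and a3 and ((not a4 or a3) and not a4 or not a4)
= a3 and a3 and (not a4 or not a4)
= a3 and a3 and not a4
= a3 and not a4
This depends on a3, a4, so it is not a constant.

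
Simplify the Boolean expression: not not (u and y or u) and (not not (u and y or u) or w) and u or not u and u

not not (u and y or u) and (not not (u and y or u) or w) and u or not u and u
= not not (u and y or u) and u or not u and u   — absorption
= (u and y or u) and u or not u and u   — double negation
= u and u or not u and u   — absorption
= u   — distribution

u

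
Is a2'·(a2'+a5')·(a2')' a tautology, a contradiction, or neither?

contradiction

a2'·(a2'+a5')·(a2')'
= a2'·(a2'+a5')·a2   — double negation
= a2'·a2   — absorption
= 0   — complement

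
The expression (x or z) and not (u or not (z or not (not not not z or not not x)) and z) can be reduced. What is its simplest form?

(x or z) and not (u or not (z or not (not not not z or not not x)) and z)
= (x or z) and not (u or not (z or not not z and not x) and z)
= (x or z) and not (u or not (z or z and not x) and z)
= (x or z) and not (u or not z and z)
= (x or z) and not u

(x or z) and not u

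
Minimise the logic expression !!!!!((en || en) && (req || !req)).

!en

!!!!!((en || en) && (req || !req))
= !!!!!(en && (req || !req))   [idempotence]
= !!!!!en   [complement / identity]
= !!!en   [double negation]
= !en   [double negation]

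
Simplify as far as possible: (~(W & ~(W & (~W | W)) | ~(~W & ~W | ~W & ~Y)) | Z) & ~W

(~(W & ~(W & (~W | W)) | ~(~W & ~W | ~W & ~Y)) | Z) & ~W
= (~(W & ~W | ~(~W & ~W | ~W & ~Y)) | Z) & ~W
= (~(W & ~W | ~((~W | ~Y) & ~W)) | Z) & ~W
= (~(W & ~W | ~~W) | Z) & ~W
= (~~~W | Z) & ~W
= (~W | Z) & ~W
= ~W

~W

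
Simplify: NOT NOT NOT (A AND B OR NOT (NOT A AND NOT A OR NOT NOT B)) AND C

NOT NOT NOT (A AND B OR NOT (NOT A AND NOT A OR NOT NOT B)) AND C
= NOT NOT NOT (A AND B OR NOT (NOT A OR NOT NOT B)) AND C   [idempotence]
= NOT NOT NOT (A AND B OR A AND NOT B) AND C   [De Morgan]
= NOT NOT NOT A AND C   [distribution]
= NOT A AND C   [double negation]

NOT A AND C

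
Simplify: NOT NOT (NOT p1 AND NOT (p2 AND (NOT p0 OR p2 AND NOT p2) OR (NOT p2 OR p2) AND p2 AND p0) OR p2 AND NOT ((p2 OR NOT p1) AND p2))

NOT NOT (NOT p1 AND NOT (p2 AND (NOT p0 OR p2 AND NOT p2) OR (NOT p2 OR p2) AND p2 AND p0) OR p2 AND NOT ((p2 OR NOT p1) AND p2))
= NOT NOT (NOT p1 AND NOT (p2 AND (NOT p0 OR p2 AND NOT p2) OR p2 AND p0) OR p2 AND NOT ((p2 OR NOT p1) AND p2))   — complement / identity
= NOT NOT (NOT p1 AND NOT (p2 AND NOT p0 OR p2 AND p0) OR p2 AND NOT ((p2 OR NOT p1) AND p2))   — complement / identity
= NOT NOT (NOT p1 AND NOT p2 OR p2 AND NOT ((p2 OR NOT p1) AND p2))   — distribution
= NOT NOT (NOT p1 AND NOT p2 OR p2 AND NOT p2)   — absorption
= NOT NOT (NOT p1 AND NOT p2)   — complement / identity
= NOT p1 AND NOT p2   — double negation

NOT p1 AND NOT p2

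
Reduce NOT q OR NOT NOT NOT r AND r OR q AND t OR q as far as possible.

NOT q OR NOT NOT NOT r AND r OR q AND t OR q
= NOT q OR NOT r AND r OR q AND t OR q   (double negation)
= NOT q OR NOT r AND r OR q   (absorption)
= NOT q OR q   (complement / identity)
= TRUE   (complement)

TRUE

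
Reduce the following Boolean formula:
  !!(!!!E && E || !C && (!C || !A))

!!(!!!E && E || !C && (!C || !A))
= !!(!E && E || !C && (!C || !A))   [double negation]
= !!(!C && (!C || !A))   [complement / identity]
= !!!C   [absorption]
= !C   [double negation]

!C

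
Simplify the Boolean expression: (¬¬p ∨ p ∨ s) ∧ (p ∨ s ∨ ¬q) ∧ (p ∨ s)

(¬¬p ∨ p ∨ s) ∧ (p ∨ s ∨ ¬q) ∧ (p ∨ s)
= (p ∨ p ∨ s) ∧ (p ∨ s ∨ ¬q) ∧ (p ∨ s)   (double negation)
= (p ∨ s) ∧ (p ∨ s ∨ ¬q) ∧ (p ∨ s)   (idempotence)
= (p ∨ s) ∧ (p ∨ s)   (absorption)
= p ∨ s   (idempotence)

p ∨ s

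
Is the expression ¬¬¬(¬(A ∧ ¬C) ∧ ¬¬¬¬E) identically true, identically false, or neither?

neither

¬¬¬(¬(A ∧ ¬C) ∧ ¬¬¬¬E)
= ¬¬(A ∧ ¬C ∨ ¬¬¬E)   (De Morgan)
= ¬¬(A ∧ ¬C ∨ ¬E)   (double negation)
= A ∧ ¬C ∨ ¬E   (double negation)
This depends on A, C, E, so it is not a constant.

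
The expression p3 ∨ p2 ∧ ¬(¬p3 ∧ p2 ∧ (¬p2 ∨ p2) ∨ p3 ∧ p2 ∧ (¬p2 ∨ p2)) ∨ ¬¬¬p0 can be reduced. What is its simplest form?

p3 ∨ ¬p0

p3 ∨ p2 ∧ ¬(¬p3 ∧ p2 ∧ (¬p2 ∨ p2) ∨ p3 ∧ p2 ∧ (¬p2 ∨ p2)) ∨ ¬¬¬p0
= p3 ∨ p2 ∧ ¬(p2 ∧ (¬p2 ∨ p2)) ∨ ¬¬¬p0
= p3 ∨ p2 ∧ ¬(p2 ∧ (¬p2 ∨ p2)) ∨ ¬p0
= p3 ∨ p2 ∧ ¬p2 ∨ ¬p0
= p3 ∨ ¬p0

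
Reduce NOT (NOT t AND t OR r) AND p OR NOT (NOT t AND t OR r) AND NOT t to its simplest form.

NOT (NOT t AND t OR r) AND p OR NOT (NOT t AND t OR r) AND NOT t
= NOT (NOT t AND t OR r) AND (p OR NOT t)   — distribution
= NOT r AND (p OR NOT t)   — complement / identity

NOT r AND (p OR NOT t)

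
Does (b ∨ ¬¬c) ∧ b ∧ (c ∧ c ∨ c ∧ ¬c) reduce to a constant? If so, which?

(b ∨ ¬¬c) ∧ b ∧ (c ∧ c ∨ c ∧ ¬c)
= (b ∨ ¬¬c) ∧ b ∧ c   — distribution
= (b ∨ c) ∧ b ∧ c   — double negation
= b ∧ c   — absorption
This depends on b, c, so it is not a constant.

no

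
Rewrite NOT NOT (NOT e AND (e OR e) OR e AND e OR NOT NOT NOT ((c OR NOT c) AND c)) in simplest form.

e OR NOT c

NOT NOT (NOT e AND (e OR e) OR e AND e OR NOT NOT NOT ((c OR NOT c) AND c))
= NOT e AND (e OR e) OR e AND e OR NOT NOT NOT ((c OR NOT c) AND c)   (double negation)
= NOT e AND e OR e AND e OR NOT NOT NOT ((c OR NOT c) AND c)   (idempotence)
= e OR NOT NOT NOT ((c OR NOT c) AND c)   (distribution)
= e OR NOT NOT NOT c   (complement / identity)
= e OR NOT c   (double negation)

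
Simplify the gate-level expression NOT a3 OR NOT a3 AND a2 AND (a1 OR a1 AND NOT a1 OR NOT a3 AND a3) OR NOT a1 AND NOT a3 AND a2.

NOT a3

NOT a3 OR NOT a3 AND a2 AND (a1 OR a1 AND NOT a1 OR NOT a3 AND a3) OR NOT a1 AND NOT a3 AND a2
= NOT a3 OR NOT a3 AND a2 AND (a1 OR NOT a3 AND a3) OR NOT a1 AND NOT a3 AND a2   [complement / identity]
= NOT a3 OR NOT a3 AND a2 AND a1 OR NOT a1 AND NOT a3 AND a2   [complement / identity]
= NOT a3 OR NOT a3 AND a2   [distribution]
= NOT a3   [absorption]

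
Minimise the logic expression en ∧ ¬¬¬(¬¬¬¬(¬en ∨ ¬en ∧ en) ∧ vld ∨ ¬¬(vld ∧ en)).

en ∧ ¬¬¬(¬¬¬¬(¬en ∨ ¬en ∧ en) ∧ vld ∨ ¬¬(vld ∧ en))
= en ∧ ¬(¬¬¬¬(¬en ∨ ¬en ∧ en) ∧ vld ∨ ¬¬(vld ∧ en))   (double negation)
= en ∧ ¬(¬¬¬¬¬en ∧ vld ∨ ¬¬(vld ∧ en))   (complement / identity)
= en ∧ ¬(¬¬¬en ∧ vld ∨ ¬¬(vld ∧ en))   (double negation)
= en ∧ ¬(¬¬¬en ∧ vld ∨ vld ∧ en)   (double negation)
= en ∧ ¬(¬en ∧ vld ∨ vld ∧ en)   (double negation)
= en ∧ ¬vld   (distribution)

en ∧ ¬vld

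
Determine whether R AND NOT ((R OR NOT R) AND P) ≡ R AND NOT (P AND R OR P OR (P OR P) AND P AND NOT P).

E1: R AND NOT ((R OR NOT R) AND P)
    = R AND NOT P
E2: R AND NOT (P AND R OR P OR (P OR P) AND P AND NOT P)
    = R AND NOT (P AND R OR P OR P AND P AND NOT P)
    = R AND NOT (P OR P AND P AND NOT P)
    = R AND NOT (P OR P AND NOT P)
    = R AND NOT P
Both reduce to R AND NOT P, so they are equivalent.

Yes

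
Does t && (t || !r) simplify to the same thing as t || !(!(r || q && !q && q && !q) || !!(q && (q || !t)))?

No

E1: t && (t || !r)
    = t   [absorption]
E2: t || !(!(r || q && !q && q && !q) || !!(q && (q || !t)))
    = t || !(!(r || q && !q) || !!(q && (q || !t)))   [idempotence]
    = t || (r || q && !q) && !(q && (q || !t))   [De Morgan]
    = t || r && !(q && (q || !t))   [complement / identity]
    = t || r && !q   [absorption]
These differ: at q=0, r=1, t=0, E1 = 0 but E2 = 1.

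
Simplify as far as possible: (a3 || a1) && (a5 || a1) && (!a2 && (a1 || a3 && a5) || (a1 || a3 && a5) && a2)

(a3 || a1) && (a5 || a1) && (!a2 && (a1 || a3 && a5) || (a1 || a3 && a5) && a2)
= (a3 || a1) && (a5 || a1) && (a1 || a3 && a5)   (distribution)
= (a1 || a3 && a5) && (a1 || a3 && a5)   (distribution)
= a1 || a3 && a5   (idempotence)

a1 || a3 && a5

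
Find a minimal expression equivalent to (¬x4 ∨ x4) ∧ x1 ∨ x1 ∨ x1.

(¬x4 ∨ x4) ∧ x1 ∨ x1 ∨ x1
= x1 ∨ x1 ∨ x1   (complement / identity)
= x1 ∨ x1   (idempotence)
= x1   (idempotence)

x1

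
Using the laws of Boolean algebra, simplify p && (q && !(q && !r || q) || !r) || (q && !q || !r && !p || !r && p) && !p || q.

!r || q

p && (q && !(q && !r || q) || !r) || (q && !q || !r && !p || !r && p) && !p || q
= p && (q && !q || !r) || (q && !q || !r && !p || !r && p) && !p || q
= p && (q && !q || !r) || (q && !q || !r) && !p || q
= q && !q || !r || q
= !r || q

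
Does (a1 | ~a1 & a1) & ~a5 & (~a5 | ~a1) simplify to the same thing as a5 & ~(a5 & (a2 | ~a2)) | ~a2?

No

E1: (a1 | ~a1 & a1) & ~a5 & (~a5 | ~a1)
    = a1 & ~a5 & (~a5 | ~a1)   [complement / identity]
    = a1 & ~a5   [absorption]
E2: a5 & ~(a5 & (a2 | ~a2)) | ~a2
    = a5 & ~a5 | ~a2   [complement / identity]
    = ~a2   [complement / identity]
These differ: at a1=0, a2=0, a5=0, E1 = 0 but E2 = 1.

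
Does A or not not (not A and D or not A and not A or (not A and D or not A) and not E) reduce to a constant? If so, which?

yes, True

A or not not (not A and D or not A and not A or (not A and D or not A) and not E)
= A or not not (not A and D or not A or (not A and D or not A) and not E)   — idempotence
= A or not not (not A and D or not A)   — absorption
= A or not not not A   — absorption
= A or not A   — double negation
= True   — complement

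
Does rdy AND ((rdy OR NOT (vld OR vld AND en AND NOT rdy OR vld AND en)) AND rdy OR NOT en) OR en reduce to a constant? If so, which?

rdy AND ((rdy OR NOT (vld OR vld AND en AND NOT rdy OR vld AND en)) AND rdy OR NOT en) OR en
= rdy AND ((rdy OR NOT (vld OR vld AND en)) AND rdy OR NOT en) OR en   [absorption]
= rdy AND ((rdy OR NOT vld) AND rdy OR NOT en) OR en   [absorption]
= rdy AND (rdy OR NOT en) OR en   [absorption]
= rdy OR en   [absorption]
This depends on en, rdy, so it is not a constant.

no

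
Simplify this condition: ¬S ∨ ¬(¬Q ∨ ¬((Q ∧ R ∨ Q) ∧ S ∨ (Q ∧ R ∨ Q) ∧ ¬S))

¬S ∨ ¬(¬Q ∨ ¬((Q ∧ R ∨ Q) ∧ S ∨ (Q ∧ R ∨ Q) ∧ ¬S))
= ¬S ∨ Q ∧ ((Q ∧ R ∨ Q) ∧ S ∨ (Q ∧ R ∨ Q) ∧ ¬S)   — De Morgan
= ¬S ∨ Q ∧ (Q ∧ R ∨ Q)   — distribution
= ¬S ∨ Q ∧ Q   — absorption
= ¬S ∨ Q   — idempotence

¬S ∨ Q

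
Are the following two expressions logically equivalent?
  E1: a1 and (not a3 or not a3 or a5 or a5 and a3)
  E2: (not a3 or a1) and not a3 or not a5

No

E1: a1 and (not a3 or not a3 or a5 or a5 and a3)
    = a1 and (not a3 or a5 or a5 and a3)   — idempotence
    = a1 and (not a3 or a5)   — absorption
E2: (not a3 or a1) and not a3 or not a5
    = not a3 or not a5   — absorption
These differ: at a1=0, a3=0, a5=0, E1 = 0 but E2 = 1.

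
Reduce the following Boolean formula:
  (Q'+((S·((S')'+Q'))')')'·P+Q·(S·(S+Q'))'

Q·S'

(Q'+((S·((S')'+Q'))')')'·P+Q·(S·(S+Q'))'
= Q·(S·((S')'+Q'))'·P+Q·(S·(S+Q'))'   (De Morgan)
= Q·(S·(S+Q'))'·P+Q·(S·(S+Q'))'   (double negation)
= Q·(S·(S+Q'))'   (absorption)
= Q·S'   (absorption)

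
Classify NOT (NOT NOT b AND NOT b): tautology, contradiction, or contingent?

tautology

NOT (NOT NOT b AND NOT b)
= NOT b OR b   [De Morgan]
= TRUE   [complement]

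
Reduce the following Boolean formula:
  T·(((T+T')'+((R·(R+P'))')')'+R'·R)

T·(((T+T')'+((R·(R+P'))')')'+R'·R)
= T·((T+T')·(R·(R+P'))'+R'·R)   (De Morgan)
= T·(T+T')·(R·(R+P'))'   (complement / identity)
= T·(R·(R+P'))'   (complement / identity)
= T·R'   (absorption)

T·R'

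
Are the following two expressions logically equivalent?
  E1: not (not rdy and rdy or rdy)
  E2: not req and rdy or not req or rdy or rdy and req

E1: not (not rdy and rdy or rdy)
    = not rdy   — complement / identity
E2: not req and rdy or not req or rdy or rdy and req
    = not req and rdy or not req or rdy   — absorption
    = not req or rdy   — absorption
These differ: at rdy=1, req=1, E1 = 0 but E2 = 1.

No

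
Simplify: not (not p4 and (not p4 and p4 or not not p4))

True

not (not p4 and (not p4 and p4 or not not p4))
= not (not p4 and not not p4)   — complement / identity
= p4 or not p4   — De Morgan
= True   — complement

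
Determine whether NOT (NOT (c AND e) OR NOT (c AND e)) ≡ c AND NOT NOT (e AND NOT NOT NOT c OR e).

Yes

E1: NOT (NOT (c AND e) OR NOT (c AND e))
    = NOT NOT (c AND e)   (idempotence)
    = c AND e   (double negation)
E2: c AND NOT NOT (e AND NOT NOT NOT c OR e)
    = c AND NOT NOT (e AND NOT c OR e)   (double negation)
    = c AND NOT NOT e   (absorption)
    = c AND e   (double negation)
Both reduce to c AND e, so they are equivalent.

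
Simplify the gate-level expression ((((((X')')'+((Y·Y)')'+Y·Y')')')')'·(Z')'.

(X'+Y)·Z

((((((X')')'+((Y·Y)')'+Y·Y')')')')'·(Z')'
= ((((((X')')'+((Y·Y)')'+Y·Y')')')')'·Z   — double negation
= ((((((X')')'+Y·Y+Y·Y')')')')'·Z   — double negation
= ((((((X')')'+Y)')')')'·Z   — distribution
= ((((X'+Y)')')')'·Z   — double negation
= ((X'+Y)')'·Z   — double negation
= (X'+Y)·Z   — double negation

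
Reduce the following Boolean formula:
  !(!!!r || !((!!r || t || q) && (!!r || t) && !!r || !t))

!(!!!r || !((!!r || t || q) && (!!r || t) && !!r || !t))
= !!r && ((!!r || t || q) && (!!r || t) && !!r || !t)
= !!r && ((!!r || t) && !!r || !t)
= !!r && (!!r || !t)
= !!r
= r

r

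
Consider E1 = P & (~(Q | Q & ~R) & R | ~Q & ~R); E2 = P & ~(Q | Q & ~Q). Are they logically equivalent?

E1: P & (~(Q | Q & ~R) & R | ~Q & ~R)
    = P & (~Q & R | ~Q & ~R)   [absorption]
    = P & ~Q   [distribution]
E2: P & ~(Q | Q & ~Q)
    = P & ~Q   [complement / identity]
Both reduce to P & ~Q, so they are equivalent.

Yes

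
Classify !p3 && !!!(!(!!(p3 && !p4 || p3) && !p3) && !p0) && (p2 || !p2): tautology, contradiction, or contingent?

!p3 && !!!(!(!!(p3 && !p4 || p3) && !p3) && !p0) && (p2 || !p2)
= !p3 && !!(!!(p3 && !p4 || p3) && !p3 || p0) && (p2 || !p2)   (De Morgan)
= !p3 && !!((p3 && !p4 || p3) && !p3 || p0) && (p2 || !p2)   (double negation)
= !p3 && !!(p3 && !p3 || p0) && (p2 || !p2)   (absorption)
= !p3 && !!p0 && (p2 || !p2)   (complement / identity)
= !p3 && !!p0   (complement / identity)
= !p3 && p0   (double negation)
This depends on p0, p3, so it is not a constant.

contingent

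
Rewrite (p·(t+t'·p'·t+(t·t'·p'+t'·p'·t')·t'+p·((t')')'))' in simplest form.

p'

(p·(t+t'·p'·t+(t·t'·p'+t'·p'·t')·t'+p·((t')')'))'
= (p·(t+t'·p'·t+t'·p'·t'+p·((t')')'))'
= (p·(t+t'·p'+p·((t')')'))'
= (p·(t+t'·p'+p·t'))'
= (p·(t+t'))'
= p'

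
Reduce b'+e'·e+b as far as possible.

b'+e'·e+b
= b'+b
= 1

1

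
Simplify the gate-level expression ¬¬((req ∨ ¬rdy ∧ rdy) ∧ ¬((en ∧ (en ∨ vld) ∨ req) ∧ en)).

¬¬((req ∨ ¬rdy ∧ rdy) ∧ ¬((en ∧ (en ∨ vld) ∨ req) ∧ en))
= ¬¬(req ∧ ¬((en ∧ (en ∨ vld) ∨ req) ∧ en))   (complement / identity)
= ¬¬(req ∧ ¬((en ∨ req) ∧ en))   (absorption)
= ¬¬(req ∧ ¬en)   (absorption)
= req ∧ ¬en   (double negation)

req ∧ ¬en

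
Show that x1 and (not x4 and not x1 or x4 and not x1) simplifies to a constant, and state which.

x1 and (not x4 and not x1 or x4 and not x1)
= x1 and not x1   — distribution
= False   — complement

False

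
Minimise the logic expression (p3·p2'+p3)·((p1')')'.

p3·p1'

(p3·p2'+p3)·((p1')')'
= p3·((p1')')'
= p3·p1'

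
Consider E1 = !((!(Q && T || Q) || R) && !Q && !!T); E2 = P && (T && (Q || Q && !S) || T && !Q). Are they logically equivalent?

No

E1: !((!(Q && T || Q) || R) && !Q && !!T)
    = !((!Q || R) && !Q && !!T)   (absorption)
    = !(!Q && !!T)   (absorption)
    = Q || !T   (De Morgan)
E2: P && (T && (Q || Q && !S) || T && !Q)
    = P && (T && Q || T && !Q)   (absorption)
    = P && T   (distribution)
These differ: at P=0, Q=1, R=0, S=0, T=0, E1 = 1 but E2 = 0.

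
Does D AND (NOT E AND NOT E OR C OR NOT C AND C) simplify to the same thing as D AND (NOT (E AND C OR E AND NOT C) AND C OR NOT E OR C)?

E1: D AND (NOT E AND NOT E OR C OR NOT C AND C)
    = D AND (NOT E AND NOT E OR C)   — complement / identity
    = D AND (NOT E OR C)   — idempotence
E2: D AND (NOT (E AND C OR E AND NOT C) AND C OR NOT E OR C)
    = D AND (NOT ((C OR NOT C) AND E) AND C OR NOT E OR C)   — distribution
    = D AND (NOT E AND C OR NOT E OR C)   — complement / identity
    = D AND (NOT E OR C)   — absorption
Both reduce to D AND (NOT E OR C), so they are equivalent.

Yes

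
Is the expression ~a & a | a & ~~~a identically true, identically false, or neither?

identically false

~a & a | a & ~~~a
= a & ~~~a   — complement / identity
= a & ~a   — double negation
= 0   — complement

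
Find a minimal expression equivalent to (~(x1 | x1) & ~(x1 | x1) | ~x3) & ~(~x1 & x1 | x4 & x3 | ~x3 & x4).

(~x1 | ~x3) & ~x4

(~(x1 | x1) & ~(x1 | x1) | ~x3) & ~(~x1 & x1 | x4 & x3 | ~x3 & x4)
= (~(x1 | x1) & ~(x1 | x1) | ~x3) & ~(~x1 & x1 | x4)   (distribution)
= (~(x1 | x1) & ~(x1 | x1) | ~x3) & ~x4   (complement / identity)
= (~(x1 | x1) | ~x3) & ~x4   (idempotence)
= (~x1 | ~x3) & ~x4   (idempotence)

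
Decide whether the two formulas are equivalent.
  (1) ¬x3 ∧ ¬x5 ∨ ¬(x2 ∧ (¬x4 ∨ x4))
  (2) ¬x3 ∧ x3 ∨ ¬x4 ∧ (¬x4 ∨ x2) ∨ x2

No

E1: ¬x3 ∧ ¬x5 ∨ ¬(x2 ∧ (¬x4 ∨ x4))
    = ¬x3 ∧ ¬x5 ∨ ¬x2
E2: ¬x3 ∧ x3 ∨ ¬x4 ∧ (¬x4 ∨ x2) ∨ x2
    = ¬x3 ∧ x3 ∨ ¬x4 ∨ x2
    = ¬x4 ∨ x2
These differ: at x2=0, x3=1, x4=1, x5=0, E1 = 1 but E2 = 0.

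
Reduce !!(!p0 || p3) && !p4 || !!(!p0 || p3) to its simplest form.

!p0 || p3

!!(!p0 || p3) && !p4 || !!(!p0 || p3)
= !!(!p0 || p3)   [absorption]
= !p0 || p3   [double negation]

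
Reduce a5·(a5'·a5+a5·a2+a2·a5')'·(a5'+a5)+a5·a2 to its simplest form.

a5

a5·(a5'·a5+a5·a2+a2·a5')'·(a5'+a5)+a5·a2
= a5·(a5'·a5+a2)'·(a5'+a5)+a5·a2   — distribution
= a5·a2'·(a5'+a5)+a5·a2   — complement / identity
= a5·a2'+a5·a2   — complement / identity
= (a2'+a2)·a5   — distribution
= a5   — complement / identity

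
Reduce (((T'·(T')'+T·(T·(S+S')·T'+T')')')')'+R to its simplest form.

T'+R

(((T'·(T')'+T·(T·(S+S')·T'+T')')')')'+R
= (((T'·(T')'+T·(T·T'+T')')')')'+R   [complement / identity]
= (((T'·(T')'+T·(T')')')')'+R   [complement / identity]
= (T'·(T')'+T·(T')')'+R   [double negation]
= ((T')')'+R   [distribution]
= T'+R   [double negation]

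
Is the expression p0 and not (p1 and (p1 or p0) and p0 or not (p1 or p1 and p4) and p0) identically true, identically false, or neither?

identically false

p0 and not (p1 and (p1 or p0) and p0 or not (p1 or p1 and p4) and p0)
= p0 and not (p1 and p0 or not (p1 or p1 and p4) and p0)   (absorption)
= p0 and not (p1 and p0 or not p1 and p0)   (absorption)
= p0 and not p0   (distribution)
= False   (complement)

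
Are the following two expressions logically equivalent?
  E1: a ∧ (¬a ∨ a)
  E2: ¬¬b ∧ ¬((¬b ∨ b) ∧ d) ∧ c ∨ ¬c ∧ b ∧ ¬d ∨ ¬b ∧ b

E1: a ∧ (¬a ∨ a)
    = a   — complement / identity
E2: ¬¬b ∧ ¬((¬b ∨ b) ∧ d) ∧ c ∨ ¬c ∧ b ∧ ¬d ∨ ¬b ∧ b
    = b ∧ ¬((¬b ∨ b) ∧ d) ∧ c ∨ ¬c ∧ b ∧ ¬d ∨ ¬b ∧ b   — double negation
    = b ∧ ¬d ∧ c ∨ ¬c ∧ b ∧ ¬d ∨ ¬b ∧ b   — complement / identity
    = b ∧ ¬d ∨ ¬b ∧ b   — distribution
    = b ∧ ¬d   — complement / identity
These differ: at a=1, b=1, c=0, d=1, E1 = 1 but E2 = 0.

No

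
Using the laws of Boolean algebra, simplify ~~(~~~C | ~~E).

~C | E

~~(~~~C | ~~E)
= ~~(~C | ~~E)   [double negation]
= ~C | ~~E   [double negation]
= ~C | E   [double negation]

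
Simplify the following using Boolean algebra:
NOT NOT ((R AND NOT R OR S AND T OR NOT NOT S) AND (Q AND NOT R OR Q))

NOT NOT ((R AND NOT R OR S AND T OR NOT NOT S) AND (Q AND NOT R OR Q))
= NOT NOT ((R AND NOT R OR S AND T OR NOT NOT S) AND Q)
= (R AND NOT R OR S AND T OR NOT NOT S) AND Q
= (R AND NOT R OR S AND T OR S) AND Q
= (S AND T OR S) AND Q
= S AND Q

S AND Q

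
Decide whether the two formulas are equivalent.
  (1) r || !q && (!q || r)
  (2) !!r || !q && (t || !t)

Yes

E1: r || !q && (!q || r)
    = r || !q   [absorption]
E2: !!r || !q && (t || !t)
    = !!r || !q   [complement / identity]
    = r || !q   [double negation]
Both reduce to r || !q, so they are equivalent.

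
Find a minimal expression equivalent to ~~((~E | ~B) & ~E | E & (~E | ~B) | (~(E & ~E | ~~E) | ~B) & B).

~E | ~B

~~((~E | ~B) & ~E | E & (~E | ~B) | (~(E & ~E | ~~E) | ~B) & B)
= ~~((~E | ~B) & ~E | E & (~E | ~B) | (~~~E | ~B) & B)
= ~~((~E | ~B) & ~E | E & (~E | ~B) | (~E | ~B) & B)
= ~~(~E | ~B | (~E | ~B) & B)
= ~~(~E | ~B)
= ~E | ~B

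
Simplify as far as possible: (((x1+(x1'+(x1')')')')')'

x1'

(((x1+(x1'+(x1')')')')')'
= (((x1+x1·x1')')')'   (De Morgan)
= ((x1')')'   (complement / identity)
= x1'   (double negation)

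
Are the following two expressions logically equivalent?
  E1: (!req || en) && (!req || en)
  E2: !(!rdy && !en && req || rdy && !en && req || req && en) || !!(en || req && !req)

Yes

E1: (!req || en) && (!req || en)
    = !req || en
E2: !(!rdy && !en && req || rdy && !en && req || req && en) || !!(en || req && !req)
    = !(!rdy && !en && req || rdy && !en && req || req && en) || !!en
    = !(!en && req || req && en) || !!en
    = !req || !!en
    = !req || en
Both reduce to !req || en, so they are equivalent.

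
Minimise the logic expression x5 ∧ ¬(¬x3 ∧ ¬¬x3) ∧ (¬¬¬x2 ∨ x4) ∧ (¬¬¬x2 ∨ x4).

x5 ∧ ¬(¬x3 ∧ ¬¬x3) ∧ (¬¬¬x2 ∨ x4) ∧ (¬¬¬x2 ∨ x4)
= x5 ∧ (x3 ∨ ¬x3) ∧ (¬¬¬x2 ∨ x4) ∧ (¬¬¬x2 ∨ x4)   [De Morgan]
= x5 ∧ (x3 ∨ ¬x3) ∧ (¬¬¬x2 ∨ x4)   [idempotence]
= x5 ∧ (¬¬¬x2 ∨ x4)   [complement / identity]
= x5 ∧ (¬x2 ∨ x4)   [double negation]

x5 ∧ (¬x2 ∨ x4)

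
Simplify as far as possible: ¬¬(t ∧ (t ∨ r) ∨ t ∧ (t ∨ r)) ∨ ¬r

¬¬(t ∧ (t ∨ r) ∨ t ∧ (t ∨ r)) ∨ ¬r
= ¬¬(t ∧ (t ∨ r)) ∨ ¬r   (idempotence)
= t ∧ (t ∨ r) ∨ ¬r   (double negation)
= t ∨ ¬r   (absorption)

t ∨ ¬r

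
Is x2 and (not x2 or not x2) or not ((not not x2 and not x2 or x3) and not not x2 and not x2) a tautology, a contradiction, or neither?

x2 and (not x2 or not x2) or not ((not not x2 and not x2 or x3) and not not x2 and not x2)
= x2 and not x2 or not ((not not x2 and not x2 or x3) and not not x2 and not x2)   (idempotence)
= not ((not not x2 and not x2 or x3) and not not x2 and not x2)   (complement / identity)
= not (not not x2 and not x2)   (absorption)
= not x2 or x2   (De Morgan)
= True   (complement)

tautology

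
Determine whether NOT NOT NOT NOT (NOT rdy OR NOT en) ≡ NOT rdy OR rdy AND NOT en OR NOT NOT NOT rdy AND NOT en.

Yes

E1: NOT NOT NOT NOT (NOT rdy OR NOT en)
    = NOT NOT (NOT rdy OR NOT en)   (double negation)
    = NOT rdy OR NOT en   (double negation)
E2: NOT rdy OR rdy AND NOT en OR NOT NOT NOT rdy AND NOT en
    = NOT rdy OR rdy AND NOT en OR NOT rdy AND NOT en   (double negation)
    = NOT rdy OR NOT en   (distribution)
Both reduce to NOT rdy OR NOT en, so they are equivalent.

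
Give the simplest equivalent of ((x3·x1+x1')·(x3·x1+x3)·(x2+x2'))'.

x3'

((x3·x1+x1')·(x3·x1+x3)·(x2+x2'))'
= ((x3·x1+x1')·(x3·x1+x3))'   (complement / identity)
= (x3·x1+x1'·x3)'   (distribution)
= x3'   (distribution)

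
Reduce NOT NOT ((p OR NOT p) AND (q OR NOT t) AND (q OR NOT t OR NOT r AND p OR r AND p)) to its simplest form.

q OR NOT t

NOT NOT ((p OR NOT p) AND (q OR NOT t) AND (q OR NOT t OR NOT r AND p OR r AND p))
= NOT NOT ((p OR NOT p) AND (q OR NOT t) AND (q OR NOT t OR p))   [distribution]
= NOT NOT ((q OR NOT t) AND (q OR NOT t OR p))   [complement / identity]
= NOT NOT (q OR NOT t)   [absorption]
= q OR NOT t   [double negation]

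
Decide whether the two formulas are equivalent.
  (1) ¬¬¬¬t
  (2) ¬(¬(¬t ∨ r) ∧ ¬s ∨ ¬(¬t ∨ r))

E1: ¬¬¬¬t
    = ¬¬t   (double negation)
    = t   (double negation)
E2: ¬(¬(¬t ∨ r) ∧ ¬s ∨ ¬(¬t ∨ r))
    = ¬¬(¬t ∨ r)   (absorption)
    = ¬t ∨ r   (double negation)
These differ: at r=0, s=0, t=0, E1 = 0 but E2 = 1.

No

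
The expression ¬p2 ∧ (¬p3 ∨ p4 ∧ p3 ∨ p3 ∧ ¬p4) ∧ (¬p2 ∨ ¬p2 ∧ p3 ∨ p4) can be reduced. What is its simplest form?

¬p2

¬p2 ∧ (¬p3 ∨ p4 ∧ p3 ∨ p3 ∧ ¬p4) ∧ (¬p2 ∨ ¬p2 ∧ p3 ∨ p4)
= ¬p2 ∧ (¬p3 ∨ p3) ∧ (¬p2 ∨ ¬p2 ∧ p3 ∨ p4)   [distribution]
= ¬p2 ∧ (¬p2 ∨ ¬p2 ∧ p3 ∨ p4)   [complement / identity]
= ¬p2 ∧ (¬p2 ∨ p4)   [absorption]
= ¬p2   [absorption]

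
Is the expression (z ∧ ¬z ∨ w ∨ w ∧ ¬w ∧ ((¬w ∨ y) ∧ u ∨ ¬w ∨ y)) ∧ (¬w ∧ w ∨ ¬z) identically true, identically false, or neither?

(z ∧ ¬z ∨ w ∨ w ∧ ¬w ∧ ((¬w ∨ y) ∧ u ∨ ¬w ∨ y)) ∧ (¬w ∧ w ∨ ¬z)
= (z ∧ ¬z ∨ w ∨ w ∧ ¬w ∧ (¬w ∨ y)) ∧ (¬w ∧ w ∨ ¬z)   — absorption
= (z ∧ ¬z ∨ w ∨ w ∧ ¬w) ∧ (¬w ∧ w ∨ ¬z)   — absorption
= (w ∨ w ∧ ¬w) ∧ (¬w ∧ w ∨ ¬z)   — complement / identity
= (w ∨ w ∧ ¬w) ∧ ¬z   — complement / identity
= w ∧ ¬z   — complement / identity
This depends on w, z, so it is not a constant.

neither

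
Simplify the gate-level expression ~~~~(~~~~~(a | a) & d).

~a & d

~~~~(~~~~~(a | a) & d)
= ~~~~(~~~~~a & d)   (idempotence)
= ~~~~(~~~a & d)   (double negation)
= ~~(~~~a & d)   (double negation)
= ~~~a & d   (double negation)
= ~a & d   (double negation)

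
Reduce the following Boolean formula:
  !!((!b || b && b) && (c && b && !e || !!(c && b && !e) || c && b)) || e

!!((!b || b && b) && (c && b && !e || !!(c && b && !e) || c && b)) || e
= !!((!b || b && b) && (c && b && !e || c && b && !e || c && b)) || e   — double negation
= !!((!b || b && b) && (c && b && !e || c && b)) || e   — idempotence
= !!((!b || b) && (c && b && !e || c && b)) || e   — idempotence
= !!(c && b && !e || c && b) || e   — complement / identity
= !!(c && b) || e   — absorption
= c && b || e   — double negation

c && b || e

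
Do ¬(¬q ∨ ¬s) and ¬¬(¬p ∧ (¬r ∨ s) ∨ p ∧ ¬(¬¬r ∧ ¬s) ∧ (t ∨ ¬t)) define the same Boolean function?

E1: ¬(¬q ∨ ¬s)
    = q ∧ s   [De Morgan]
E2: ¬¬(¬p ∧ (¬r ∨ s) ∨ p ∧ ¬(¬¬r ∧ ¬s) ∧ (t ∨ ¬t))
    = ¬¬(¬p ∧ (¬r ∨ s) ∨ p ∧ ¬(¬¬r ∧ ¬s))   [complement / identity]
    = ¬¬(¬p ∧ (¬r ∨ s) ∨ p ∧ (¬r ∨ s))   [De Morgan]
    = ¬p ∧ (¬r ∨ s) ∨ p ∧ (¬r ∨ s)   [double negation]
    = ¬r ∨ s   [distribution]
These differ: at p=0, q=0, r=0, s=1, t=0, E1 = 0 but E2 = 1.

No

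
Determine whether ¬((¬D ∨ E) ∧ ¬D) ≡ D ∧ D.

Yes

E1: ¬((¬D ∨ E) ∧ ¬D)
    = ¬¬D   (absorption)
    = D   (double negation)
E2: D ∧ D
    = D   (idempotence)
Both reduce to D, so they are equivalent.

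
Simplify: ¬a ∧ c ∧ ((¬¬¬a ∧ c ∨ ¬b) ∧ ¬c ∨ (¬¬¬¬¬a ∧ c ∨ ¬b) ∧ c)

¬a ∧ c

¬a ∧ c ∧ ((¬¬¬a ∧ c ∨ ¬b) ∧ ¬c ∨ (¬¬¬¬¬a ∧ c ∨ ¬b) ∧ c)
= ¬a ∧ c ∧ ((¬¬¬a ∧ c ∨ ¬b) ∧ ¬c ∨ (¬¬¬a ∧ c ∨ ¬b) ∧ c)   [double negation]
= ¬a ∧ c ∧ (¬¬¬a ∧ c ∨ ¬b)   [distribution]
= ¬a ∧ c ∧ (¬a ∧ c ∨ ¬b)   [double negation]
= ¬a ∧ c   [absorption]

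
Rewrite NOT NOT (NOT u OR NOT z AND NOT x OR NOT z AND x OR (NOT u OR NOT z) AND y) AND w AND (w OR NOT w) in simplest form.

NOT NOT (NOT u OR NOT z AND NOT x OR NOT z AND x OR (NOT u OR NOT z) AND y) AND w AND (w OR NOT w)
= (NOT u OR NOT z AND NOT x OR NOT z AND x OR (NOT u OR NOT z) AND y) AND w AND (w OR NOT w)   [double negation]
= (NOT u OR NOT z OR (NOT u OR NOT z) AND y) AND w AND (w OR NOT w)   [distribution]
= (NOT u OR NOT z) AND w AND (w OR NOT w)   [absorption]
= (NOT u OR NOT z) AND w   [complement / identity]

(NOT u OR NOT z) AND w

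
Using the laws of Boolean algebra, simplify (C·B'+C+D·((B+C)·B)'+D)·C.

(C·B'+C+D·((B+C)·B)'+D)·C
= (C·B'+C+D·B'+D)·C   [absorption]
= (C+D·B'+D)·C   [absorption]
= (C+D)·C   [absorption]
= C   [absorption]

C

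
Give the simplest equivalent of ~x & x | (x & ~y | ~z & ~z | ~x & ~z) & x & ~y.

~x & x | (x & ~y | ~z & ~z | ~x & ~z) & x & ~y
= ~x & x | (x & ~y | ~z & (~z | ~x)) & x & ~y   [distribution]
= (x & ~y | ~z & (~z | ~x)) & x & ~y   [complement / identity]
= (x & ~y | ~z) & x & ~y   [absorption]
= x & ~y   [absorption]

x & ~y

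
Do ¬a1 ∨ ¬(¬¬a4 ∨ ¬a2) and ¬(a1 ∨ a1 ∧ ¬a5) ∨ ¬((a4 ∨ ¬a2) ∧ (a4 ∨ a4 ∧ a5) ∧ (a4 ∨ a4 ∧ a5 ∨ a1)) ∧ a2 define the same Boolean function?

E1: ¬a1 ∨ ¬(¬¬a4 ∨ ¬a2)
    = ¬a1 ∨ ¬a4 ∧ a2   (De Morgan)
E2: ¬(a1 ∨ a1 ∧ ¬a5) ∨ ¬((a4 ∨ ¬a2) ∧ (a4 ∨ a4 ∧ a5) ∧ (a4 ∨ a4 ∧ a5 ∨ a1)) ∧ a2
    = ¬(a1 ∨ a1 ∧ ¬a5) ∨ ¬((a4 ∨ ¬a2) ∧ (a4 ∨ a4 ∧ a5)) ∧ a2   (absorption)
    = ¬a1 ∨ ¬((a4 ∨ ¬a2) ∧ (a4 ∨ a4 ∧ a5)) ∧ a2   (absorption)
    = ¬a1 ∨ ¬((a4 ∨ ¬a2) ∧ a4) ∧ a2   (absorption)
    = ¬a1 ∨ ¬a4 ∧ a2   (absorption)
Both reduce to ¬a1 ∨ ¬a4 ∧ a2, so they are equivalent.

Yes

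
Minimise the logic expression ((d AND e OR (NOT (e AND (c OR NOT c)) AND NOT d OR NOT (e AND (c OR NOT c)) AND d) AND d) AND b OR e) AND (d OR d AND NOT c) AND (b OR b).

d AND b

((d AND e OR (NOT (e AND (c OR NOT c)) AND NOT d OR NOT (e AND (c OR NOT c)) AND d) AND d) AND b OR e) AND (d OR d AND NOT c) AND (b OR b)
= ((d AND e OR NOT (e AND (c OR NOT c)) AND d) AND b OR e) AND (d OR d AND NOT c) AND (b OR b)   (distribution)
= ((d AND e OR NOT (e AND (c OR NOT c)) AND d) AND b OR e) AND d AND (b OR b)   (absorption)
= ((d AND e OR NOT e AND d) AND b OR e) AND d AND (b OR b)   (complement / identity)
= (d AND b OR e) AND d AND (b OR b)   (distribution)
= (d AND b OR e) AND d AND b   (idempotence)
= d AND b   (absorption)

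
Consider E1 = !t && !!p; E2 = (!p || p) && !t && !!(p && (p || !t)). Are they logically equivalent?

E1: !t && !!p
    = !t && p   — double negation
E2: (!p || p) && !t && !!(p && (p || !t))
    = (!p || p) && !t && p && (p || !t)   — double negation
    = !t && p && (p || !t)   — complement / identity
    = !t && p   — absorption
Both reduce to !t && p, so they are equivalent.

Yes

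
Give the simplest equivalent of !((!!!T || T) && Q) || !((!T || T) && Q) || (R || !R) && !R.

!Q || !R

!((!!!T || T) && Q) || !((!T || T) && Q) || (R || !R) && !R
= !((!!!T || T) && Q) || !((!T || T) && Q) || !R
= !((!T || T) && Q) || !((!T || T) && Q) || !R
= !((!T || T) && Q) || !R
= !Q || !R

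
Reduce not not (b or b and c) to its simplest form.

b

not not (b or b and c)
= not not b   — absorption
= b   — double negation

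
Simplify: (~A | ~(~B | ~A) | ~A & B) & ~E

(~A | ~(~B | ~A) | ~A & B) & ~E
= (~A | B & A | ~A & B) & ~E   — De Morgan
= (~A | B) & ~E   — distribution

(~A | B) & ~E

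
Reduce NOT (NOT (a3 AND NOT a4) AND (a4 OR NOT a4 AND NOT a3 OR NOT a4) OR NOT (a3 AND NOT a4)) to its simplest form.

NOT (NOT (a3 AND NOT a4) AND (a4 OR NOT a4 AND NOT a3 OR NOT a4) OR NOT (a3 AND NOT a4))
= NOT (NOT (a3 AND NOT a4) AND (a4 OR NOT a4) OR NOT (a3 AND NOT a4))
= NOT (NOT (a3 AND NOT a4) OR NOT (a3 AND NOT a4))
= a3 AND NOT a4 AND a3 AND NOT a4
= a3 AND NOT a4

a3 AND NOT a4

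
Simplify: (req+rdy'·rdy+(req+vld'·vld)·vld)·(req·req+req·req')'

0

(req+rdy'·rdy+(req+vld'·vld)·vld)·(req·req+req·req')'
= (req+(req+vld'·vld)·vld)·(req·req+req·req')'   (complement / identity)
= (req+(req+vld'·vld)·vld)·req'   (distribution)
= (req+req·vld)·req'   (complement / identity)
= req·req'   (absorption)
= 0   (complement)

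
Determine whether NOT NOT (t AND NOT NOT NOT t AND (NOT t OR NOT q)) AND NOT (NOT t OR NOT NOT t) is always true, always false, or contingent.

NOT NOT (t AND NOT NOT NOT t AND (NOT t OR NOT q)) AND NOT (NOT t OR NOT NOT t)
= NOT NOT (t AND NOT t AND (NOT t OR NOT q)) AND NOT (NOT t OR NOT NOT t)
= NOT NOT (t AND NOT t) AND NOT (NOT t OR NOT NOT t)
= NOT NOT (t AND NOT t) AND t AND NOT t
= t AND NOT t AND t AND NOT t
= t AND NOT t
= FALSE

always false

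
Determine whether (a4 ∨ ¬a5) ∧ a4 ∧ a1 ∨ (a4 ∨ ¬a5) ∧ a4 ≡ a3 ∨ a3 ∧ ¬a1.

E1: (a4 ∨ ¬a5) ∧ a4 ∧ a1 ∨ (a4 ∨ ¬a5) ∧ a4
    = (a4 ∨ ¬a5) ∧ a4   (absorption)
    = a4   (absorption)
E2: a3 ∨ a3 ∧ ¬a1
    = a3   (absorption)
These differ: at a1=0, a3=1, a4=0, a5=0, E1 = 0 but E2 = 1.

No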